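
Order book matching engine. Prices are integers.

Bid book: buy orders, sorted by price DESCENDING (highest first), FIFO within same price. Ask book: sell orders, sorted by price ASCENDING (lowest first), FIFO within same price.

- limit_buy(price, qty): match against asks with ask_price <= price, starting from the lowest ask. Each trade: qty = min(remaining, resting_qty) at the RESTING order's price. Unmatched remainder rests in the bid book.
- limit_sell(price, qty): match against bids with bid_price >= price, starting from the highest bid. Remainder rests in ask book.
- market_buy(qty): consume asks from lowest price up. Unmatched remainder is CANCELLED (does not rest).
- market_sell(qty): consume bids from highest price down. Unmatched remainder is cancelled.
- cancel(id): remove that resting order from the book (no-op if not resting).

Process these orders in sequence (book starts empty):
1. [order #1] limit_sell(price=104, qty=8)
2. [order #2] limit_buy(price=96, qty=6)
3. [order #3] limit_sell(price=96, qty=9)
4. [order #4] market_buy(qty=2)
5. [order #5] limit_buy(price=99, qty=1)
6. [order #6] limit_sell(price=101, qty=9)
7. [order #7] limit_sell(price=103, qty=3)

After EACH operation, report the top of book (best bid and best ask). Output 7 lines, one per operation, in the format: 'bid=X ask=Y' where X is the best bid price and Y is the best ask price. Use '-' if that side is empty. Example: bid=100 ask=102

Answer: bid=- ask=104
bid=96 ask=104
bid=- ask=96
bid=- ask=96
bid=- ask=104
bid=- ask=101
bid=- ask=101

Derivation:
After op 1 [order #1] limit_sell(price=104, qty=8): fills=none; bids=[-] asks=[#1:8@104]
After op 2 [order #2] limit_buy(price=96, qty=6): fills=none; bids=[#2:6@96] asks=[#1:8@104]
After op 3 [order #3] limit_sell(price=96, qty=9): fills=#2x#3:6@96; bids=[-] asks=[#3:3@96 #1:8@104]
After op 4 [order #4] market_buy(qty=2): fills=#4x#3:2@96; bids=[-] asks=[#3:1@96 #1:8@104]
After op 5 [order #5] limit_buy(price=99, qty=1): fills=#5x#3:1@96; bids=[-] asks=[#1:8@104]
After op 6 [order #6] limit_sell(price=101, qty=9): fills=none; bids=[-] asks=[#6:9@101 #1:8@104]
After op 7 [order #7] limit_sell(price=103, qty=3): fills=none; bids=[-] asks=[#6:9@101 #7:3@103 #1:8@104]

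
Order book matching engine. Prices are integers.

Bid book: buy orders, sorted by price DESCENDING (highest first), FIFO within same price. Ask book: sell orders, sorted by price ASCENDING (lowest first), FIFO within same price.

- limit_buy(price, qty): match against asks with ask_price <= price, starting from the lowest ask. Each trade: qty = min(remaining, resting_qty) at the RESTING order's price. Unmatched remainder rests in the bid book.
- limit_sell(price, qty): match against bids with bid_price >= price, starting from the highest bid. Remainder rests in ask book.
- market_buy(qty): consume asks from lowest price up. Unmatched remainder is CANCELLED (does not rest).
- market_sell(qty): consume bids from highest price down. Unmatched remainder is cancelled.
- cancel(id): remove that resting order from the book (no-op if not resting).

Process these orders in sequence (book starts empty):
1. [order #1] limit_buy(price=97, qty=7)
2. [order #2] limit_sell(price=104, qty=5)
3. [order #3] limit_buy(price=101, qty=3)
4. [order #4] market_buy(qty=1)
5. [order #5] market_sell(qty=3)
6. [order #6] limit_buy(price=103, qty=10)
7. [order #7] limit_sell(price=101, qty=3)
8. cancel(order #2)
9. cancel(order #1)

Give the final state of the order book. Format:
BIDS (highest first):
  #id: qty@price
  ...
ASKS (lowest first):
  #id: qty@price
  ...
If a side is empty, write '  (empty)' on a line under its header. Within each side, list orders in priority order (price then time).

After op 1 [order #1] limit_buy(price=97, qty=7): fills=none; bids=[#1:7@97] asks=[-]
After op 2 [order #2] limit_sell(price=104, qty=5): fills=none; bids=[#1:7@97] asks=[#2:5@104]
After op 3 [order #3] limit_buy(price=101, qty=3): fills=none; bids=[#3:3@101 #1:7@97] asks=[#2:5@104]
After op 4 [order #4] market_buy(qty=1): fills=#4x#2:1@104; bids=[#3:3@101 #1:7@97] asks=[#2:4@104]
After op 5 [order #5] market_sell(qty=3): fills=#3x#5:3@101; bids=[#1:7@97] asks=[#2:4@104]
After op 6 [order #6] limit_buy(price=103, qty=10): fills=none; bids=[#6:10@103 #1:7@97] asks=[#2:4@104]
After op 7 [order #7] limit_sell(price=101, qty=3): fills=#6x#7:3@103; bids=[#6:7@103 #1:7@97] asks=[#2:4@104]
After op 8 cancel(order #2): fills=none; bids=[#6:7@103 #1:7@97] asks=[-]
After op 9 cancel(order #1): fills=none; bids=[#6:7@103] asks=[-]

Answer: BIDS (highest first):
  #6: 7@103
ASKS (lowest first):
  (empty)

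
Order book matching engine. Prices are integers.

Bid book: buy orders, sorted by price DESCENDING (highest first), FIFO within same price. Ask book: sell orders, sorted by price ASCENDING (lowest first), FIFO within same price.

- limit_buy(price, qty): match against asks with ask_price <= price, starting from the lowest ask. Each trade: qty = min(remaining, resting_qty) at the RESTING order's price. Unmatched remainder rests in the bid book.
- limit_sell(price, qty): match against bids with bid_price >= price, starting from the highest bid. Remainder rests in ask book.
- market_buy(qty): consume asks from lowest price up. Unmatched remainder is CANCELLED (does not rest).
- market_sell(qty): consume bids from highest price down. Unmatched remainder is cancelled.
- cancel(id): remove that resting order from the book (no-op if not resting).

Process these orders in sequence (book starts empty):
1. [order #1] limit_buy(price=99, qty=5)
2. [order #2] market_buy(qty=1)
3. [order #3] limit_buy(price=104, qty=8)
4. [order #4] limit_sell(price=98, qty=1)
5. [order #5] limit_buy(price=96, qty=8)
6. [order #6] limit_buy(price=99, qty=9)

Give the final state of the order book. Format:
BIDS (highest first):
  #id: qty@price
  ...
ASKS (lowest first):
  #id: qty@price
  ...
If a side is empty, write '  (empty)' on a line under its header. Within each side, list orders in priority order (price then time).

Answer: BIDS (highest first):
  #3: 7@104
  #1: 5@99
  #6: 9@99
  #5: 8@96
ASKS (lowest first):
  (empty)

Derivation:
After op 1 [order #1] limit_buy(price=99, qty=5): fills=none; bids=[#1:5@99] asks=[-]
After op 2 [order #2] market_buy(qty=1): fills=none; bids=[#1:5@99] asks=[-]
After op 3 [order #3] limit_buy(price=104, qty=8): fills=none; bids=[#3:8@104 #1:5@99] asks=[-]
After op 4 [order #4] limit_sell(price=98, qty=1): fills=#3x#4:1@104; bids=[#3:7@104 #1:5@99] asks=[-]
After op 5 [order #5] limit_buy(price=96, qty=8): fills=none; bids=[#3:7@104 #1:5@99 #5:8@96] asks=[-]
After op 6 [order #6] limit_buy(price=99, qty=9): fills=none; bids=[#3:7@104 #1:5@99 #6:9@99 #5:8@96] asks=[-]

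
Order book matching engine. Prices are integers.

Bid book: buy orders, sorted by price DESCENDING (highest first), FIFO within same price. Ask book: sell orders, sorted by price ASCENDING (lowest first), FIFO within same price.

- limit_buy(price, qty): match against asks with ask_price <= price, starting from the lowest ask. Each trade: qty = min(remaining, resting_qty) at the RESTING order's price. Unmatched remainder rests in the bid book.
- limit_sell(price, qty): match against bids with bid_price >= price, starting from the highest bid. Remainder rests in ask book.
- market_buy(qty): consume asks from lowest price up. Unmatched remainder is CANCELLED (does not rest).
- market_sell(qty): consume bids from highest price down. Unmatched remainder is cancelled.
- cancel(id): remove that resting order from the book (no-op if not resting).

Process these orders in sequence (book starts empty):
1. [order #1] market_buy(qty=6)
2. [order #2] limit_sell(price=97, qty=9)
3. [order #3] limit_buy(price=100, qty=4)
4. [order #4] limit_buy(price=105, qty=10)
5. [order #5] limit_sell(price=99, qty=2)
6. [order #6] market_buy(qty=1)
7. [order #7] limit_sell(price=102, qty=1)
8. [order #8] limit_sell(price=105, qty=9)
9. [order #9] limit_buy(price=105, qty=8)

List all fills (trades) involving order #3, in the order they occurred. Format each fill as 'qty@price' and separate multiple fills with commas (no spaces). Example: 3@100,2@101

After op 1 [order #1] market_buy(qty=6): fills=none; bids=[-] asks=[-]
After op 2 [order #2] limit_sell(price=97, qty=9): fills=none; bids=[-] asks=[#2:9@97]
After op 3 [order #3] limit_buy(price=100, qty=4): fills=#3x#2:4@97; bids=[-] asks=[#2:5@97]
After op 4 [order #4] limit_buy(price=105, qty=10): fills=#4x#2:5@97; bids=[#4:5@105] asks=[-]
After op 5 [order #5] limit_sell(price=99, qty=2): fills=#4x#5:2@105; bids=[#4:3@105] asks=[-]
After op 6 [order #6] market_buy(qty=1): fills=none; bids=[#4:3@105] asks=[-]
After op 7 [order #7] limit_sell(price=102, qty=1): fills=#4x#7:1@105; bids=[#4:2@105] asks=[-]
After op 8 [order #8] limit_sell(price=105, qty=9): fills=#4x#8:2@105; bids=[-] asks=[#8:7@105]
After op 9 [order #9] limit_buy(price=105, qty=8): fills=#9x#8:7@105; bids=[#9:1@105] asks=[-]

Answer: 4@97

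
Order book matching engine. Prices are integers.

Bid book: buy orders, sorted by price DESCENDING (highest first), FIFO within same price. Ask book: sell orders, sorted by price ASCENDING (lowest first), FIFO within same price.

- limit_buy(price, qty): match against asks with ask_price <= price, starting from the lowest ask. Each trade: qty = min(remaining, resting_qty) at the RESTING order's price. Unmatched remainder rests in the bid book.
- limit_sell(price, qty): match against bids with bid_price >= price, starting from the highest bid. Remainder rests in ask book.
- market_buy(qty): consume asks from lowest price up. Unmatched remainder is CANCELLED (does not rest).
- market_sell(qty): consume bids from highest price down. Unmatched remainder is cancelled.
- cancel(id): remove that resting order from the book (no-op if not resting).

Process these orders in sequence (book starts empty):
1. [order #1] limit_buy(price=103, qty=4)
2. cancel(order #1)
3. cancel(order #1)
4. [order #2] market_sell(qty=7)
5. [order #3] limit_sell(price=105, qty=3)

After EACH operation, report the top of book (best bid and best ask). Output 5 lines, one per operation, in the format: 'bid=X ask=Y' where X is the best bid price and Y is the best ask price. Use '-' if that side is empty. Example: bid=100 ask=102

Answer: bid=103 ask=-
bid=- ask=-
bid=- ask=-
bid=- ask=-
bid=- ask=105

Derivation:
After op 1 [order #1] limit_buy(price=103, qty=4): fills=none; bids=[#1:4@103] asks=[-]
After op 2 cancel(order #1): fills=none; bids=[-] asks=[-]
After op 3 cancel(order #1): fills=none; bids=[-] asks=[-]
After op 4 [order #2] market_sell(qty=7): fills=none; bids=[-] asks=[-]
After op 5 [order #3] limit_sell(price=105, qty=3): fills=none; bids=[-] asks=[#3:3@105]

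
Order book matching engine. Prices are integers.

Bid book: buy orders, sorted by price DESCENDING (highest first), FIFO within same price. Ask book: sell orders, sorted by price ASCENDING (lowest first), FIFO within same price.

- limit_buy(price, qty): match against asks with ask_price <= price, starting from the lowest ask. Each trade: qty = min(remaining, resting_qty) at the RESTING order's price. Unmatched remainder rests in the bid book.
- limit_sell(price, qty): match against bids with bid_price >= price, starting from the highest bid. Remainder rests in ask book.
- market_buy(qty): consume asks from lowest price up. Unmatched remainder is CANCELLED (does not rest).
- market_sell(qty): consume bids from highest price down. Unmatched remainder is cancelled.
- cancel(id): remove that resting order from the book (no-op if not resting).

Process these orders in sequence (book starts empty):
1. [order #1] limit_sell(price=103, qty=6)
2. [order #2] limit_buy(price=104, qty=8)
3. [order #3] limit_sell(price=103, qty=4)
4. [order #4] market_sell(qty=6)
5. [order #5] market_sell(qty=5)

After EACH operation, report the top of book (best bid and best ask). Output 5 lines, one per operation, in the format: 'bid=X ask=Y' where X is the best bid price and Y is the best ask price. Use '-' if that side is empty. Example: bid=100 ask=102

Answer: bid=- ask=103
bid=104 ask=-
bid=- ask=103
bid=- ask=103
bid=- ask=103

Derivation:
After op 1 [order #1] limit_sell(price=103, qty=6): fills=none; bids=[-] asks=[#1:6@103]
After op 2 [order #2] limit_buy(price=104, qty=8): fills=#2x#1:6@103; bids=[#2:2@104] asks=[-]
After op 3 [order #3] limit_sell(price=103, qty=4): fills=#2x#3:2@104; bids=[-] asks=[#3:2@103]
After op 4 [order #4] market_sell(qty=6): fills=none; bids=[-] asks=[#3:2@103]
After op 5 [order #5] market_sell(qty=5): fills=none; bids=[-] asks=[#3:2@103]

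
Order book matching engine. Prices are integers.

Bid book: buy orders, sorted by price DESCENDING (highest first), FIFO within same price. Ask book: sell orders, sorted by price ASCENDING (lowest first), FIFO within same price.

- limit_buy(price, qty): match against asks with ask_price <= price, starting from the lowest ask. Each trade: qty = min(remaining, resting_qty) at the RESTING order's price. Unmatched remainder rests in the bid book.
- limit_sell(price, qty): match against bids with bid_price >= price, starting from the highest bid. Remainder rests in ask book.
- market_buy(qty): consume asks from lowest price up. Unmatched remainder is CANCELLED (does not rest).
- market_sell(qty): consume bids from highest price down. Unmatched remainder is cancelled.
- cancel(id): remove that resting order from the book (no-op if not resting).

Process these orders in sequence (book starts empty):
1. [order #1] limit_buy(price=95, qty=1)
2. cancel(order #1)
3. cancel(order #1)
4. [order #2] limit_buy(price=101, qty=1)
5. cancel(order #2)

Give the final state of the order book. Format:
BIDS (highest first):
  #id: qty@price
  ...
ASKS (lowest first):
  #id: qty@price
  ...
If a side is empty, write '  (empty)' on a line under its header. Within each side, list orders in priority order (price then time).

After op 1 [order #1] limit_buy(price=95, qty=1): fills=none; bids=[#1:1@95] asks=[-]
After op 2 cancel(order #1): fills=none; bids=[-] asks=[-]
After op 3 cancel(order #1): fills=none; bids=[-] asks=[-]
After op 4 [order #2] limit_buy(price=101, qty=1): fills=none; bids=[#2:1@101] asks=[-]
After op 5 cancel(order #2): fills=none; bids=[-] asks=[-]

Answer: BIDS (highest first):
  (empty)
ASKS (lowest first):
  (empty)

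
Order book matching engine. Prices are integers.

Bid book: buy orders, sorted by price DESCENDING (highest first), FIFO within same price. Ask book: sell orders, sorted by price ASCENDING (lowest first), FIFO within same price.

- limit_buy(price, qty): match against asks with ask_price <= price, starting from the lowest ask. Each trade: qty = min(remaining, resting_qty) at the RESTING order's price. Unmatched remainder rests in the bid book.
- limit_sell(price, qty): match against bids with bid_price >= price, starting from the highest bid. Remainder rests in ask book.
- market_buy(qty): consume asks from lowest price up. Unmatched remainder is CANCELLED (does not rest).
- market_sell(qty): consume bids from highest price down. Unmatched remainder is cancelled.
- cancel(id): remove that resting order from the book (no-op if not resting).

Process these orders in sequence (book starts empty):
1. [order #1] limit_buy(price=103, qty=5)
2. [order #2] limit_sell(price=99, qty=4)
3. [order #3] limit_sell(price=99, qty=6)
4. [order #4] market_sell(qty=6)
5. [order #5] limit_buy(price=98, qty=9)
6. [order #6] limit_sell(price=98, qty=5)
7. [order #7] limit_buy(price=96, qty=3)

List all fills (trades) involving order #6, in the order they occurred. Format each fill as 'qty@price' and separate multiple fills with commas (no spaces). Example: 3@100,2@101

After op 1 [order #1] limit_buy(price=103, qty=5): fills=none; bids=[#1:5@103] asks=[-]
After op 2 [order #2] limit_sell(price=99, qty=4): fills=#1x#2:4@103; bids=[#1:1@103] asks=[-]
After op 3 [order #3] limit_sell(price=99, qty=6): fills=#1x#3:1@103; bids=[-] asks=[#3:5@99]
After op 4 [order #4] market_sell(qty=6): fills=none; bids=[-] asks=[#3:5@99]
After op 5 [order #5] limit_buy(price=98, qty=9): fills=none; bids=[#5:9@98] asks=[#3:5@99]
After op 6 [order #6] limit_sell(price=98, qty=5): fills=#5x#6:5@98; bids=[#5:4@98] asks=[#3:5@99]
After op 7 [order #7] limit_buy(price=96, qty=3): fills=none; bids=[#5:4@98 #7:3@96] asks=[#3:5@99]

Answer: 5@98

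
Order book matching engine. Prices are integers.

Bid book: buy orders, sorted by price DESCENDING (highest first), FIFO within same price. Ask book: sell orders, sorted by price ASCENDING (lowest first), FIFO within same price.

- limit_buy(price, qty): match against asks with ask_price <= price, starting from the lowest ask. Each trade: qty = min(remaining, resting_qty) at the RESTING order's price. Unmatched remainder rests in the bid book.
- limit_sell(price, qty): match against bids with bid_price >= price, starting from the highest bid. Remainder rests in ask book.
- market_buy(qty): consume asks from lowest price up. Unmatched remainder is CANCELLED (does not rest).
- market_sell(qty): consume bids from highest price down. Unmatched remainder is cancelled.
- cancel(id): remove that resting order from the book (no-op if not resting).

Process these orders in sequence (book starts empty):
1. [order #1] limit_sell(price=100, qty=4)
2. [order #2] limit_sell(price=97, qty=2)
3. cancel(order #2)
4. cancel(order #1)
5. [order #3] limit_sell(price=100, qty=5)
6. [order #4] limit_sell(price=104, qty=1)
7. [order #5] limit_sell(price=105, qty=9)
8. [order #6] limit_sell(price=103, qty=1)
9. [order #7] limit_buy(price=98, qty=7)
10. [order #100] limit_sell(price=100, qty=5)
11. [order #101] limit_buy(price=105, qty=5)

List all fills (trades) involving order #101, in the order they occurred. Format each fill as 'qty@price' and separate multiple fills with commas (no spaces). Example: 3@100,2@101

After op 1 [order #1] limit_sell(price=100, qty=4): fills=none; bids=[-] asks=[#1:4@100]
After op 2 [order #2] limit_sell(price=97, qty=2): fills=none; bids=[-] asks=[#2:2@97 #1:4@100]
After op 3 cancel(order #2): fills=none; bids=[-] asks=[#1:4@100]
After op 4 cancel(order #1): fills=none; bids=[-] asks=[-]
After op 5 [order #3] limit_sell(price=100, qty=5): fills=none; bids=[-] asks=[#3:5@100]
After op 6 [order #4] limit_sell(price=104, qty=1): fills=none; bids=[-] asks=[#3:5@100 #4:1@104]
After op 7 [order #5] limit_sell(price=105, qty=9): fills=none; bids=[-] asks=[#3:5@100 #4:1@104 #5:9@105]
After op 8 [order #6] limit_sell(price=103, qty=1): fills=none; bids=[-] asks=[#3:5@100 #6:1@103 #4:1@104 #5:9@105]
After op 9 [order #7] limit_buy(price=98, qty=7): fills=none; bids=[#7:7@98] asks=[#3:5@100 #6:1@103 #4:1@104 #5:9@105]
After op 10 [order #100] limit_sell(price=100, qty=5): fills=none; bids=[#7:7@98] asks=[#3:5@100 #100:5@100 #6:1@103 #4:1@104 #5:9@105]
After op 11 [order #101] limit_buy(price=105, qty=5): fills=#101x#3:5@100; bids=[#7:7@98] asks=[#100:5@100 #6:1@103 #4:1@104 #5:9@105]

Answer: 5@100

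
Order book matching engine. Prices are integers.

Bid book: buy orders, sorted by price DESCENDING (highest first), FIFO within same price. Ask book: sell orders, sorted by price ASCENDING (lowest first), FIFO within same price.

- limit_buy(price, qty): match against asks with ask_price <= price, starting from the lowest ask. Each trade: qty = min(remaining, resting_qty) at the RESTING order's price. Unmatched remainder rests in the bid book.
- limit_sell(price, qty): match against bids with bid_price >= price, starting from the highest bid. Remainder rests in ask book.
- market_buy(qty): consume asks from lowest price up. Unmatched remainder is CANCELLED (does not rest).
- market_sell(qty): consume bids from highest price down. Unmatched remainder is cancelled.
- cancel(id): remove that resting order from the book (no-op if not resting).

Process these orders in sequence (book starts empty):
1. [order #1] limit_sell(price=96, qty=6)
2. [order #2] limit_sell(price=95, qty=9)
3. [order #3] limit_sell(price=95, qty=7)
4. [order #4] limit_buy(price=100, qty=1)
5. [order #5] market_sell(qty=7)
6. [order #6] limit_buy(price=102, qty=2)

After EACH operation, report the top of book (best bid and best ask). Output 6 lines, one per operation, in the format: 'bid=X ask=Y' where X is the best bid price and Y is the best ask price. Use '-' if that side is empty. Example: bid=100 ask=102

Answer: bid=- ask=96
bid=- ask=95
bid=- ask=95
bid=- ask=95
bid=- ask=95
bid=- ask=95

Derivation:
After op 1 [order #1] limit_sell(price=96, qty=6): fills=none; bids=[-] asks=[#1:6@96]
After op 2 [order #2] limit_sell(price=95, qty=9): fills=none; bids=[-] asks=[#2:9@95 #1:6@96]
After op 3 [order #3] limit_sell(price=95, qty=7): fills=none; bids=[-] asks=[#2:9@95 #3:7@95 #1:6@96]
After op 4 [order #4] limit_buy(price=100, qty=1): fills=#4x#2:1@95; bids=[-] asks=[#2:8@95 #3:7@95 #1:6@96]
After op 5 [order #5] market_sell(qty=7): fills=none; bids=[-] asks=[#2:8@95 #3:7@95 #1:6@96]
After op 6 [order #6] limit_buy(price=102, qty=2): fills=#6x#2:2@95; bids=[-] asks=[#2:6@95 #3:7@95 #1:6@96]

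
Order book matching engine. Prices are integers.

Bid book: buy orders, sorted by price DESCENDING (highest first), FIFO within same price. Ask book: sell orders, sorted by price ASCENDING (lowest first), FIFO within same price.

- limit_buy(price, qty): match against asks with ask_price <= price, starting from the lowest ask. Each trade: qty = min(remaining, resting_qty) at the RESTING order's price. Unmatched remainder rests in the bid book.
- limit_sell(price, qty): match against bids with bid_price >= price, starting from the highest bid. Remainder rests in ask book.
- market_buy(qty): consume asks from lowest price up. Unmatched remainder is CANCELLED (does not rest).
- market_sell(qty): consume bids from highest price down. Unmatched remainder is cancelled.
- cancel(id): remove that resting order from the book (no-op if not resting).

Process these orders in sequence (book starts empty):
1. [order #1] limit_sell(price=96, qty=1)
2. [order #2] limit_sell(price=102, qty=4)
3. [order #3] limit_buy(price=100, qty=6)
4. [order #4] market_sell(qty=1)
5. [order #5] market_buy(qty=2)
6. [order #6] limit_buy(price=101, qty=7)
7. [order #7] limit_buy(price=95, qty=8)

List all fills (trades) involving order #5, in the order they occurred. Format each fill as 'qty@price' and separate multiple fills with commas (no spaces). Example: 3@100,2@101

After op 1 [order #1] limit_sell(price=96, qty=1): fills=none; bids=[-] asks=[#1:1@96]
After op 2 [order #2] limit_sell(price=102, qty=4): fills=none; bids=[-] asks=[#1:1@96 #2:4@102]
After op 3 [order #3] limit_buy(price=100, qty=6): fills=#3x#1:1@96; bids=[#3:5@100] asks=[#2:4@102]
After op 4 [order #4] market_sell(qty=1): fills=#3x#4:1@100; bids=[#3:4@100] asks=[#2:4@102]
After op 5 [order #5] market_buy(qty=2): fills=#5x#2:2@102; bids=[#3:4@100] asks=[#2:2@102]
After op 6 [order #6] limit_buy(price=101, qty=7): fills=none; bids=[#6:7@101 #3:4@100] asks=[#2:2@102]
After op 7 [order #7] limit_buy(price=95, qty=8): fills=none; bids=[#6:7@101 #3:4@100 #7:8@95] asks=[#2:2@102]

Answer: 2@102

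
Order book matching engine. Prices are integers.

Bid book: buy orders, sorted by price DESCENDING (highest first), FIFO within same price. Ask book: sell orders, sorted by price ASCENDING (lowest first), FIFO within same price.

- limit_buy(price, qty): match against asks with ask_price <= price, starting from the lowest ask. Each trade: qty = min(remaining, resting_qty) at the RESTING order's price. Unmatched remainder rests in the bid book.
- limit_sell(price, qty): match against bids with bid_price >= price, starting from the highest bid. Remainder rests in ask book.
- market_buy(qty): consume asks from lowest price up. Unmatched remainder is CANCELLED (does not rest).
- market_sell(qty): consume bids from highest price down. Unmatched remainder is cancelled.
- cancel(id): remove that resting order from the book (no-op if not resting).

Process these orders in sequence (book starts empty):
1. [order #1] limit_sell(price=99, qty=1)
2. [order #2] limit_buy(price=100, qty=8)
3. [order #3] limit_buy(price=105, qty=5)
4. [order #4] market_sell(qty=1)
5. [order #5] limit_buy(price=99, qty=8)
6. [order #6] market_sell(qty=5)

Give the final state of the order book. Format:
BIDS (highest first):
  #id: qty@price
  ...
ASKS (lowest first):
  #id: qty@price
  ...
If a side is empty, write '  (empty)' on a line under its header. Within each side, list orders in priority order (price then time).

After op 1 [order #1] limit_sell(price=99, qty=1): fills=none; bids=[-] asks=[#1:1@99]
After op 2 [order #2] limit_buy(price=100, qty=8): fills=#2x#1:1@99; bids=[#2:7@100] asks=[-]
After op 3 [order #3] limit_buy(price=105, qty=5): fills=none; bids=[#3:5@105 #2:7@100] asks=[-]
After op 4 [order #4] market_sell(qty=1): fills=#3x#4:1@105; bids=[#3:4@105 #2:7@100] asks=[-]
After op 5 [order #5] limit_buy(price=99, qty=8): fills=none; bids=[#3:4@105 #2:7@100 #5:8@99] asks=[-]
After op 6 [order #6] market_sell(qty=5): fills=#3x#6:4@105 #2x#6:1@100; bids=[#2:6@100 #5:8@99] asks=[-]

Answer: BIDS (highest first):
  #2: 6@100
  #5: 8@99
ASKS (lowest first):
  (empty)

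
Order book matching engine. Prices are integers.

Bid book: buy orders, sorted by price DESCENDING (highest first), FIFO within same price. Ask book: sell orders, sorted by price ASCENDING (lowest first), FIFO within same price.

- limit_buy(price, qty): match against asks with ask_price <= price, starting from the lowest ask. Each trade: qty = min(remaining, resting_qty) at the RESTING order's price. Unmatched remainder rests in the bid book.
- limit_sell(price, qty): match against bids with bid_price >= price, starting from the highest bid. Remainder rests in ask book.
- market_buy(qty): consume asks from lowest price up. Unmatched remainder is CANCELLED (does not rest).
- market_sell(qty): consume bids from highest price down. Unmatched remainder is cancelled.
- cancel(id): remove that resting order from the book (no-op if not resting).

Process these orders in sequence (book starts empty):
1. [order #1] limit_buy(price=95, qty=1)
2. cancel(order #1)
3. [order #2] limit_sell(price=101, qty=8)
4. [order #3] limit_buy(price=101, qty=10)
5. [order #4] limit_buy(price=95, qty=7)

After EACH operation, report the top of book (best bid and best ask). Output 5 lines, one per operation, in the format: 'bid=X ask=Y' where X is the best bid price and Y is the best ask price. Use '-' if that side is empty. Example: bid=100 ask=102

Answer: bid=95 ask=-
bid=- ask=-
bid=- ask=101
bid=101 ask=-
bid=101 ask=-

Derivation:
After op 1 [order #1] limit_buy(price=95, qty=1): fills=none; bids=[#1:1@95] asks=[-]
After op 2 cancel(order #1): fills=none; bids=[-] asks=[-]
After op 3 [order #2] limit_sell(price=101, qty=8): fills=none; bids=[-] asks=[#2:8@101]
After op 4 [order #3] limit_buy(price=101, qty=10): fills=#3x#2:8@101; bids=[#3:2@101] asks=[-]
After op 5 [order #4] limit_buy(price=95, qty=7): fills=none; bids=[#3:2@101 #4:7@95] asks=[-]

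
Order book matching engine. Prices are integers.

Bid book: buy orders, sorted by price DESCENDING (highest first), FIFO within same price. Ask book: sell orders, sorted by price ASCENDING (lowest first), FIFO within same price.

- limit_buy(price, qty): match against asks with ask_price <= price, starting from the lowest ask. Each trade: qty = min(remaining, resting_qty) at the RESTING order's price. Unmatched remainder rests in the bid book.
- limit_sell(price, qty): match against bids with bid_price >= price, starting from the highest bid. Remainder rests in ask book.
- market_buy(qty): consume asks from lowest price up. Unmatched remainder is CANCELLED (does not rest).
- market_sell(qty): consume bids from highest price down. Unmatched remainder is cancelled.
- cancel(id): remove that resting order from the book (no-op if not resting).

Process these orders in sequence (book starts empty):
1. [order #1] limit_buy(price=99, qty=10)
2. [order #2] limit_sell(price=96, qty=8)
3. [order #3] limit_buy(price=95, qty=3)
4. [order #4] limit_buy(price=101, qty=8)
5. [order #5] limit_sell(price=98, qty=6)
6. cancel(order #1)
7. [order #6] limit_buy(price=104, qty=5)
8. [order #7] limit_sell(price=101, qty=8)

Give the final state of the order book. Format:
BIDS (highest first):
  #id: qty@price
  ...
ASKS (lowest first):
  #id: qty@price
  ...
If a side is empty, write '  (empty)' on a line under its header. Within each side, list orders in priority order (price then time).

After op 1 [order #1] limit_buy(price=99, qty=10): fills=none; bids=[#1:10@99] asks=[-]
After op 2 [order #2] limit_sell(price=96, qty=8): fills=#1x#2:8@99; bids=[#1:2@99] asks=[-]
After op 3 [order #3] limit_buy(price=95, qty=3): fills=none; bids=[#1:2@99 #3:3@95] asks=[-]
After op 4 [order #4] limit_buy(price=101, qty=8): fills=none; bids=[#4:8@101 #1:2@99 #3:3@95] asks=[-]
After op 5 [order #5] limit_sell(price=98, qty=6): fills=#4x#5:6@101; bids=[#4:2@101 #1:2@99 #3:3@95] asks=[-]
After op 6 cancel(order #1): fills=none; bids=[#4:2@101 #3:3@95] asks=[-]
After op 7 [order #6] limit_buy(price=104, qty=5): fills=none; bids=[#6:5@104 #4:2@101 #3:3@95] asks=[-]
After op 8 [order #7] limit_sell(price=101, qty=8): fills=#6x#7:5@104 #4x#7:2@101; bids=[#3:3@95] asks=[#7:1@101]

Answer: BIDS (highest first):
  #3: 3@95
ASKS (lowest first):
  #7: 1@101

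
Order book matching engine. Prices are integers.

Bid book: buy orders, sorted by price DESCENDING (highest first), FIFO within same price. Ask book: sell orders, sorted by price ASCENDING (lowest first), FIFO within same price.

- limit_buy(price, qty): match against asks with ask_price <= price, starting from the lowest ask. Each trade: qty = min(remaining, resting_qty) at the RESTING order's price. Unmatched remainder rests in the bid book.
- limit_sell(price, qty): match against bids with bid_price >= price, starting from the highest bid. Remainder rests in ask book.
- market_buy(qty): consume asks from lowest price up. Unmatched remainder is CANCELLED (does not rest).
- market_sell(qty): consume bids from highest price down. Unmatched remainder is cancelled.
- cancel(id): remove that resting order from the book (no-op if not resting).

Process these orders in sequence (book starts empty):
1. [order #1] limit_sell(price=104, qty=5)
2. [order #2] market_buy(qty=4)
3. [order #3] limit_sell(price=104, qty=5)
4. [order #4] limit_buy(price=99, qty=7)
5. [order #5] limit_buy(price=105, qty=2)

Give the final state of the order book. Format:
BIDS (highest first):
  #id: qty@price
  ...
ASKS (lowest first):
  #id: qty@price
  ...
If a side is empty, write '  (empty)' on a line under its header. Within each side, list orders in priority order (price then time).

After op 1 [order #1] limit_sell(price=104, qty=5): fills=none; bids=[-] asks=[#1:5@104]
After op 2 [order #2] market_buy(qty=4): fills=#2x#1:4@104; bids=[-] asks=[#1:1@104]
After op 3 [order #3] limit_sell(price=104, qty=5): fills=none; bids=[-] asks=[#1:1@104 #3:5@104]
After op 4 [order #4] limit_buy(price=99, qty=7): fills=none; bids=[#4:7@99] asks=[#1:1@104 #3:5@104]
After op 5 [order #5] limit_buy(price=105, qty=2): fills=#5x#1:1@104 #5x#3:1@104; bids=[#4:7@99] asks=[#3:4@104]

Answer: BIDS (highest first):
  #4: 7@99
ASKS (lowest first):
  #3: 4@104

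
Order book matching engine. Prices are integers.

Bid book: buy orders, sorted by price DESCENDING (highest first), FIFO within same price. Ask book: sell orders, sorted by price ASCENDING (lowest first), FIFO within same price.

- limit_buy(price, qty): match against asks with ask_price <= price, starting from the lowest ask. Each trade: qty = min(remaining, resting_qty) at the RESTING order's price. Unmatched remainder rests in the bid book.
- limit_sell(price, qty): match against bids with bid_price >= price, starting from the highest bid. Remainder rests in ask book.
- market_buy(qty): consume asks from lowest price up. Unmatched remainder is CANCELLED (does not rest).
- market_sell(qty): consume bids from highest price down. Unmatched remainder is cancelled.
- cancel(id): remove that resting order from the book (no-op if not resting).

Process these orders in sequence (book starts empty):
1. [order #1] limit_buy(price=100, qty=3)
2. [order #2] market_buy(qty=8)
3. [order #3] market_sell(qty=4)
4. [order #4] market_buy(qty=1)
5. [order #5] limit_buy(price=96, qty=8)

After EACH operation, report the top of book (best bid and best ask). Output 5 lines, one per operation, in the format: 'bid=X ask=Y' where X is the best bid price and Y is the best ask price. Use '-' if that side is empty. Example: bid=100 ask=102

After op 1 [order #1] limit_buy(price=100, qty=3): fills=none; bids=[#1:3@100] asks=[-]
After op 2 [order #2] market_buy(qty=8): fills=none; bids=[#1:3@100] asks=[-]
After op 3 [order #3] market_sell(qty=4): fills=#1x#3:3@100; bids=[-] asks=[-]
After op 4 [order #4] market_buy(qty=1): fills=none; bids=[-] asks=[-]
After op 5 [order #5] limit_buy(price=96, qty=8): fills=none; bids=[#5:8@96] asks=[-]

Answer: bid=100 ask=-
bid=100 ask=-
bid=- ask=-
bid=- ask=-
bid=96 ask=-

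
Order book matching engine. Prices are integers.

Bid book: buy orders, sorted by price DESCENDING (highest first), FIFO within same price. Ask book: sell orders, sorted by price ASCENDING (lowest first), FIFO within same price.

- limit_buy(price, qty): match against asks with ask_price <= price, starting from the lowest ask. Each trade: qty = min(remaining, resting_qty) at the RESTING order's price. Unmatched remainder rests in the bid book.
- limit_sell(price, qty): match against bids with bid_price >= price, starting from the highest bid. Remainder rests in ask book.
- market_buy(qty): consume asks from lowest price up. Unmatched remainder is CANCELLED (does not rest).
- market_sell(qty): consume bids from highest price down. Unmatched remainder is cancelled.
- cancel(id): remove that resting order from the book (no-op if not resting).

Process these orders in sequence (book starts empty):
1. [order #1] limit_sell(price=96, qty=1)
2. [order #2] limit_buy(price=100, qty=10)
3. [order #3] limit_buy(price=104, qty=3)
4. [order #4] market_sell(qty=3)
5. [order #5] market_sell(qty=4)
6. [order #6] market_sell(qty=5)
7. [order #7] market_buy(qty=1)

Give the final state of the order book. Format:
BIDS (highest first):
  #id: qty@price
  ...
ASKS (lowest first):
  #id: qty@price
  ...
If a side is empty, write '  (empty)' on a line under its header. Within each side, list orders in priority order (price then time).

Answer: BIDS (highest first):
  (empty)
ASKS (lowest first):
  (empty)

Derivation:
After op 1 [order #1] limit_sell(price=96, qty=1): fills=none; bids=[-] asks=[#1:1@96]
After op 2 [order #2] limit_buy(price=100, qty=10): fills=#2x#1:1@96; bids=[#2:9@100] asks=[-]
After op 3 [order #3] limit_buy(price=104, qty=3): fills=none; bids=[#3:3@104 #2:9@100] asks=[-]
After op 4 [order #4] market_sell(qty=3): fills=#3x#4:3@104; bids=[#2:9@100] asks=[-]
After op 5 [order #5] market_sell(qty=4): fills=#2x#5:4@100; bids=[#2:5@100] asks=[-]
After op 6 [order #6] market_sell(qty=5): fills=#2x#6:5@100; bids=[-] asks=[-]
After op 7 [order #7] market_buy(qty=1): fills=none; bids=[-] asks=[-]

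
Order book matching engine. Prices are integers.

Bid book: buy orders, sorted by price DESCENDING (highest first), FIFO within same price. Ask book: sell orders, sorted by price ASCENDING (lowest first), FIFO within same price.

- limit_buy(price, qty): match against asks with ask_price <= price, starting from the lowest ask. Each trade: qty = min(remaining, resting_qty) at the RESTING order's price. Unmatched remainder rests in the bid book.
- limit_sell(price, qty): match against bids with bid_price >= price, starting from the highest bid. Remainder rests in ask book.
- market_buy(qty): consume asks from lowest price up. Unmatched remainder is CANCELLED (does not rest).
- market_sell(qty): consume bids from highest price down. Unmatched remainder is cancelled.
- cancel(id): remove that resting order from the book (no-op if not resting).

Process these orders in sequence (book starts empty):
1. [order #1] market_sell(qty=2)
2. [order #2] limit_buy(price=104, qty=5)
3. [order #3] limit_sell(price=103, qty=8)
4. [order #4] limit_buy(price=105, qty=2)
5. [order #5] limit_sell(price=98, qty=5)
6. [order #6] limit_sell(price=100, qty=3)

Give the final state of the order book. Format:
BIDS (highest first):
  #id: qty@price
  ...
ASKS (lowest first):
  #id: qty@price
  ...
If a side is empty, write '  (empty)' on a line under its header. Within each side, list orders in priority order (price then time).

After op 1 [order #1] market_sell(qty=2): fills=none; bids=[-] asks=[-]
After op 2 [order #2] limit_buy(price=104, qty=5): fills=none; bids=[#2:5@104] asks=[-]
After op 3 [order #3] limit_sell(price=103, qty=8): fills=#2x#3:5@104; bids=[-] asks=[#3:3@103]
After op 4 [order #4] limit_buy(price=105, qty=2): fills=#4x#3:2@103; bids=[-] asks=[#3:1@103]
After op 5 [order #5] limit_sell(price=98, qty=5): fills=none; bids=[-] asks=[#5:5@98 #3:1@103]
After op 6 [order #6] limit_sell(price=100, qty=3): fills=none; bids=[-] asks=[#5:5@98 #6:3@100 #3:1@103]

Answer: BIDS (highest first):
  (empty)
ASKS (lowest first):
  #5: 5@98
  #6: 3@100
  #3: 1@103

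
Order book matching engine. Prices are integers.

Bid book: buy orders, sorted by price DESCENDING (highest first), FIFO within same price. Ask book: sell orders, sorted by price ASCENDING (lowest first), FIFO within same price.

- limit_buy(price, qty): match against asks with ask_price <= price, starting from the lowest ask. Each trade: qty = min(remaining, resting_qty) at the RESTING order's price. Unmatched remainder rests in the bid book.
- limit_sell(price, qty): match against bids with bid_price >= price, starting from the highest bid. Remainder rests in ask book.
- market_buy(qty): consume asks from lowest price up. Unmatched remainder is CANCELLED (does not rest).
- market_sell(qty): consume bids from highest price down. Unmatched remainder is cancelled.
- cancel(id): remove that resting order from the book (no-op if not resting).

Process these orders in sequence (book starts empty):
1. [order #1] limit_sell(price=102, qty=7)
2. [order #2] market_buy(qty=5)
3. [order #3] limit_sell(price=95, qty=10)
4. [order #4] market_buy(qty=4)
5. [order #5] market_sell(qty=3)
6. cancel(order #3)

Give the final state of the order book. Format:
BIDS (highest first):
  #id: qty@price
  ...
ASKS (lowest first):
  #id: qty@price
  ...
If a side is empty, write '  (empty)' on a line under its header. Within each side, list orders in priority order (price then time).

After op 1 [order #1] limit_sell(price=102, qty=7): fills=none; bids=[-] asks=[#1:7@102]
After op 2 [order #2] market_buy(qty=5): fills=#2x#1:5@102; bids=[-] asks=[#1:2@102]
After op 3 [order #3] limit_sell(price=95, qty=10): fills=none; bids=[-] asks=[#3:10@95 #1:2@102]
After op 4 [order #4] market_buy(qty=4): fills=#4x#3:4@95; bids=[-] asks=[#3:6@95 #1:2@102]
After op 5 [order #5] market_sell(qty=3): fills=none; bids=[-] asks=[#3:6@95 #1:2@102]
After op 6 cancel(order #3): fills=none; bids=[-] asks=[#1:2@102]

Answer: BIDS (highest first):
  (empty)
ASKS (lowest first):
  #1: 2@102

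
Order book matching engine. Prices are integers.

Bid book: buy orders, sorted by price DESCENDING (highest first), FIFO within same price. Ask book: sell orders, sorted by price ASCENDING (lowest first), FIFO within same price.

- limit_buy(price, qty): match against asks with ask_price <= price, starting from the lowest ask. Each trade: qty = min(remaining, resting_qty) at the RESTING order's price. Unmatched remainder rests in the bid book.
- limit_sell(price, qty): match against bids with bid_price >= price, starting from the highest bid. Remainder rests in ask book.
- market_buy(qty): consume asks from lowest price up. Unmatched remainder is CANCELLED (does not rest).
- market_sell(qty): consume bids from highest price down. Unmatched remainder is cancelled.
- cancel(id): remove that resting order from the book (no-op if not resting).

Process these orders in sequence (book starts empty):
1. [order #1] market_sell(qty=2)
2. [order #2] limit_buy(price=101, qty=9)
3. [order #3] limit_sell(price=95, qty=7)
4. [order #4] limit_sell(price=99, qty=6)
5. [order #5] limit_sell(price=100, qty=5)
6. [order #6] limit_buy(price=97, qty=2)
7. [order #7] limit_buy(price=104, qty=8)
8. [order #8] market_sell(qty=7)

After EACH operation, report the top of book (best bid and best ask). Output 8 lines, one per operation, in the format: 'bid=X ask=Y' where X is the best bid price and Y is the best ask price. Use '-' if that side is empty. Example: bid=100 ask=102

After op 1 [order #1] market_sell(qty=2): fills=none; bids=[-] asks=[-]
After op 2 [order #2] limit_buy(price=101, qty=9): fills=none; bids=[#2:9@101] asks=[-]
After op 3 [order #3] limit_sell(price=95, qty=7): fills=#2x#3:7@101; bids=[#2:2@101] asks=[-]
After op 4 [order #4] limit_sell(price=99, qty=6): fills=#2x#4:2@101; bids=[-] asks=[#4:4@99]
After op 5 [order #5] limit_sell(price=100, qty=5): fills=none; bids=[-] asks=[#4:4@99 #5:5@100]
After op 6 [order #6] limit_buy(price=97, qty=2): fills=none; bids=[#6:2@97] asks=[#4:4@99 #5:5@100]
After op 7 [order #7] limit_buy(price=104, qty=8): fills=#7x#4:4@99 #7x#5:4@100; bids=[#6:2@97] asks=[#5:1@100]
After op 8 [order #8] market_sell(qty=7): fills=#6x#8:2@97; bids=[-] asks=[#5:1@100]

Answer: bid=- ask=-
bid=101 ask=-
bid=101 ask=-
bid=- ask=99
bid=- ask=99
bid=97 ask=99
bid=97 ask=100
bid=- ask=100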